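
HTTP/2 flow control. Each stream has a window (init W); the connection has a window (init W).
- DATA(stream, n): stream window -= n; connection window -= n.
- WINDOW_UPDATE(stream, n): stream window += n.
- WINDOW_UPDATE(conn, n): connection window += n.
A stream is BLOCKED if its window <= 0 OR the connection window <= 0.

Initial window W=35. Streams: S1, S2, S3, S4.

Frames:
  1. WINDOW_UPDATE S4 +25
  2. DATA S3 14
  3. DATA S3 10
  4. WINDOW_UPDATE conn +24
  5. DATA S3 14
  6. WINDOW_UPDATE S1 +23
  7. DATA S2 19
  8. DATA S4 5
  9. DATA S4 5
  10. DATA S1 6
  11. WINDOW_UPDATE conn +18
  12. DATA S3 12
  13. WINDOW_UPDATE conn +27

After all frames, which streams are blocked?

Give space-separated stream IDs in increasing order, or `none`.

Op 1: conn=35 S1=35 S2=35 S3=35 S4=60 blocked=[]
Op 2: conn=21 S1=35 S2=35 S3=21 S4=60 blocked=[]
Op 3: conn=11 S1=35 S2=35 S3=11 S4=60 blocked=[]
Op 4: conn=35 S1=35 S2=35 S3=11 S4=60 blocked=[]
Op 5: conn=21 S1=35 S2=35 S3=-3 S4=60 blocked=[3]
Op 6: conn=21 S1=58 S2=35 S3=-3 S4=60 blocked=[3]
Op 7: conn=2 S1=58 S2=16 S3=-3 S4=60 blocked=[3]
Op 8: conn=-3 S1=58 S2=16 S3=-3 S4=55 blocked=[1, 2, 3, 4]
Op 9: conn=-8 S1=58 S2=16 S3=-3 S4=50 blocked=[1, 2, 3, 4]
Op 10: conn=-14 S1=52 S2=16 S3=-3 S4=50 blocked=[1, 2, 3, 4]
Op 11: conn=4 S1=52 S2=16 S3=-3 S4=50 blocked=[3]
Op 12: conn=-8 S1=52 S2=16 S3=-15 S4=50 blocked=[1, 2, 3, 4]
Op 13: conn=19 S1=52 S2=16 S3=-15 S4=50 blocked=[3]

Answer: S3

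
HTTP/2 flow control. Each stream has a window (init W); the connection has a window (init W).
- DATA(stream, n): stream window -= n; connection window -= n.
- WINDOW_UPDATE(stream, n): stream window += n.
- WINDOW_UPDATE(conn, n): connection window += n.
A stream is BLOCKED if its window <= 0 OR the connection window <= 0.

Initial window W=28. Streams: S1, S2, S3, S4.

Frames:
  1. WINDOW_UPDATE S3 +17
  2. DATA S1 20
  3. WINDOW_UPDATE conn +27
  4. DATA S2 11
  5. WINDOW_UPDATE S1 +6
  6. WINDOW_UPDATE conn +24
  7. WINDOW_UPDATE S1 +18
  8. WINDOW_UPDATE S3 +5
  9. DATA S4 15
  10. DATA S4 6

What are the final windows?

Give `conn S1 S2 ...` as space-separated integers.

Answer: 27 32 17 50 7

Derivation:
Op 1: conn=28 S1=28 S2=28 S3=45 S4=28 blocked=[]
Op 2: conn=8 S1=8 S2=28 S3=45 S4=28 blocked=[]
Op 3: conn=35 S1=8 S2=28 S3=45 S4=28 blocked=[]
Op 4: conn=24 S1=8 S2=17 S3=45 S4=28 blocked=[]
Op 5: conn=24 S1=14 S2=17 S3=45 S4=28 blocked=[]
Op 6: conn=48 S1=14 S2=17 S3=45 S4=28 blocked=[]
Op 7: conn=48 S1=32 S2=17 S3=45 S4=28 blocked=[]
Op 8: conn=48 S1=32 S2=17 S3=50 S4=28 blocked=[]
Op 9: conn=33 S1=32 S2=17 S3=50 S4=13 blocked=[]
Op 10: conn=27 S1=32 S2=17 S3=50 S4=7 blocked=[]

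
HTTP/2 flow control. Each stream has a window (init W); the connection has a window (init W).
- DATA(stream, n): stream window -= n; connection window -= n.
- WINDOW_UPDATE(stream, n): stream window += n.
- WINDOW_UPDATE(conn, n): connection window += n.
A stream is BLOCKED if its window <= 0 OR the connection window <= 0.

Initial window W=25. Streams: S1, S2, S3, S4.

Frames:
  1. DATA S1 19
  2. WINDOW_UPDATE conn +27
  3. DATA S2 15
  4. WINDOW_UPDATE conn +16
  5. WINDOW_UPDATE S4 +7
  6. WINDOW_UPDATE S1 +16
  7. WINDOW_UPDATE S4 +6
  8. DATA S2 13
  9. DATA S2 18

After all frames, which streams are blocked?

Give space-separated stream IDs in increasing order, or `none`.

Op 1: conn=6 S1=6 S2=25 S3=25 S4=25 blocked=[]
Op 2: conn=33 S1=6 S2=25 S3=25 S4=25 blocked=[]
Op 3: conn=18 S1=6 S2=10 S3=25 S4=25 blocked=[]
Op 4: conn=34 S1=6 S2=10 S3=25 S4=25 blocked=[]
Op 5: conn=34 S1=6 S2=10 S3=25 S4=32 blocked=[]
Op 6: conn=34 S1=22 S2=10 S3=25 S4=32 blocked=[]
Op 7: conn=34 S1=22 S2=10 S3=25 S4=38 blocked=[]
Op 8: conn=21 S1=22 S2=-3 S3=25 S4=38 blocked=[2]
Op 9: conn=3 S1=22 S2=-21 S3=25 S4=38 blocked=[2]

Answer: S2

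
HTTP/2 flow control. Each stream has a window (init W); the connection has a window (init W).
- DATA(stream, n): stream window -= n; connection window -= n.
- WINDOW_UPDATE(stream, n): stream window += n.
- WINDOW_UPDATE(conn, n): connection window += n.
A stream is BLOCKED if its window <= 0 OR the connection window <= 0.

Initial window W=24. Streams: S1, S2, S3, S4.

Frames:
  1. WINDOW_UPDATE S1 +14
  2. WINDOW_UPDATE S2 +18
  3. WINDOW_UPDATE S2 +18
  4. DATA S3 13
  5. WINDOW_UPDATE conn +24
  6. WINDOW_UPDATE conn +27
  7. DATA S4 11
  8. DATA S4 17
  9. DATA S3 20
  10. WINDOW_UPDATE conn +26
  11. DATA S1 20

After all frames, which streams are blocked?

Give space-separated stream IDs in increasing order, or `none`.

Op 1: conn=24 S1=38 S2=24 S3=24 S4=24 blocked=[]
Op 2: conn=24 S1=38 S2=42 S3=24 S4=24 blocked=[]
Op 3: conn=24 S1=38 S2=60 S3=24 S4=24 blocked=[]
Op 4: conn=11 S1=38 S2=60 S3=11 S4=24 blocked=[]
Op 5: conn=35 S1=38 S2=60 S3=11 S4=24 blocked=[]
Op 6: conn=62 S1=38 S2=60 S3=11 S4=24 blocked=[]
Op 7: conn=51 S1=38 S2=60 S3=11 S4=13 blocked=[]
Op 8: conn=34 S1=38 S2=60 S3=11 S4=-4 blocked=[4]
Op 9: conn=14 S1=38 S2=60 S3=-9 S4=-4 blocked=[3, 4]
Op 10: conn=40 S1=38 S2=60 S3=-9 S4=-4 blocked=[3, 4]
Op 11: conn=20 S1=18 S2=60 S3=-9 S4=-4 blocked=[3, 4]

Answer: S3 S4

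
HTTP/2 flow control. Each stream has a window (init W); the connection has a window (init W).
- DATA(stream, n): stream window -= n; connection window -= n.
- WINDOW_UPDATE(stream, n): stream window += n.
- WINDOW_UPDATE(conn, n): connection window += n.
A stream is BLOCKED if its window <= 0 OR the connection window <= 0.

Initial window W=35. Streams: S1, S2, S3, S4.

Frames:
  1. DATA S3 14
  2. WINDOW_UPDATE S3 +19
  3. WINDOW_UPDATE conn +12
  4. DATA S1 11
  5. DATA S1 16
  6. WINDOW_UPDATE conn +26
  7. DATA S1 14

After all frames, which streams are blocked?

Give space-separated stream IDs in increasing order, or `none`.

Op 1: conn=21 S1=35 S2=35 S3=21 S4=35 blocked=[]
Op 2: conn=21 S1=35 S2=35 S3=40 S4=35 blocked=[]
Op 3: conn=33 S1=35 S2=35 S3=40 S4=35 blocked=[]
Op 4: conn=22 S1=24 S2=35 S3=40 S4=35 blocked=[]
Op 5: conn=6 S1=8 S2=35 S3=40 S4=35 blocked=[]
Op 6: conn=32 S1=8 S2=35 S3=40 S4=35 blocked=[]
Op 7: conn=18 S1=-6 S2=35 S3=40 S4=35 blocked=[1]

Answer: S1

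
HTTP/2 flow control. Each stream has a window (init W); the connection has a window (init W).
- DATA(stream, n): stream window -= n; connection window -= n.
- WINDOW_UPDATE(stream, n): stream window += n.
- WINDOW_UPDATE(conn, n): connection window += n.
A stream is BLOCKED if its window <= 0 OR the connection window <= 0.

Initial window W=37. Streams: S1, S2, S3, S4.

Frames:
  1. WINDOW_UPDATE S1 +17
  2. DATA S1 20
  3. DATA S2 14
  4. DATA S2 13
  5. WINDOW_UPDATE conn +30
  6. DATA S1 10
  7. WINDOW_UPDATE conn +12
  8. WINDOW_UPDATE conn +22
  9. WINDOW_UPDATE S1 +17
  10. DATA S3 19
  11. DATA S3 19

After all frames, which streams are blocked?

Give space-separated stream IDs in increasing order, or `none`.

Answer: S3

Derivation:
Op 1: conn=37 S1=54 S2=37 S3=37 S4=37 blocked=[]
Op 2: conn=17 S1=34 S2=37 S3=37 S4=37 blocked=[]
Op 3: conn=3 S1=34 S2=23 S3=37 S4=37 blocked=[]
Op 4: conn=-10 S1=34 S2=10 S3=37 S4=37 blocked=[1, 2, 3, 4]
Op 5: conn=20 S1=34 S2=10 S3=37 S4=37 blocked=[]
Op 6: conn=10 S1=24 S2=10 S3=37 S4=37 blocked=[]
Op 7: conn=22 S1=24 S2=10 S3=37 S4=37 blocked=[]
Op 8: conn=44 S1=24 S2=10 S3=37 S4=37 blocked=[]
Op 9: conn=44 S1=41 S2=10 S3=37 S4=37 blocked=[]
Op 10: conn=25 S1=41 S2=10 S3=18 S4=37 blocked=[]
Op 11: conn=6 S1=41 S2=10 S3=-1 S4=37 blocked=[3]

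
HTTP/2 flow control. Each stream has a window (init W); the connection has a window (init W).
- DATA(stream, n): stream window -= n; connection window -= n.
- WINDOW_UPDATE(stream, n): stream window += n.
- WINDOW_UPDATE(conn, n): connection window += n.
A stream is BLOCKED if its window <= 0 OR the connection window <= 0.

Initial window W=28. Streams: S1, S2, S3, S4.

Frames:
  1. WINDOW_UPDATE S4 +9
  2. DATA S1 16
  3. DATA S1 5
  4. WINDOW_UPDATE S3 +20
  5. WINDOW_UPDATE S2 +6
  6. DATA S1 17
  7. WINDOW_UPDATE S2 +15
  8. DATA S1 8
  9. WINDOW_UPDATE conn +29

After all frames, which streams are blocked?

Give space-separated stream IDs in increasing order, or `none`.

Answer: S1

Derivation:
Op 1: conn=28 S1=28 S2=28 S3=28 S4=37 blocked=[]
Op 2: conn=12 S1=12 S2=28 S3=28 S4=37 blocked=[]
Op 3: conn=7 S1=7 S2=28 S3=28 S4=37 blocked=[]
Op 4: conn=7 S1=7 S2=28 S3=48 S4=37 blocked=[]
Op 5: conn=7 S1=7 S2=34 S3=48 S4=37 blocked=[]
Op 6: conn=-10 S1=-10 S2=34 S3=48 S4=37 blocked=[1, 2, 3, 4]
Op 7: conn=-10 S1=-10 S2=49 S3=48 S4=37 blocked=[1, 2, 3, 4]
Op 8: conn=-18 S1=-18 S2=49 S3=48 S4=37 blocked=[1, 2, 3, 4]
Op 9: conn=11 S1=-18 S2=49 S3=48 S4=37 blocked=[1]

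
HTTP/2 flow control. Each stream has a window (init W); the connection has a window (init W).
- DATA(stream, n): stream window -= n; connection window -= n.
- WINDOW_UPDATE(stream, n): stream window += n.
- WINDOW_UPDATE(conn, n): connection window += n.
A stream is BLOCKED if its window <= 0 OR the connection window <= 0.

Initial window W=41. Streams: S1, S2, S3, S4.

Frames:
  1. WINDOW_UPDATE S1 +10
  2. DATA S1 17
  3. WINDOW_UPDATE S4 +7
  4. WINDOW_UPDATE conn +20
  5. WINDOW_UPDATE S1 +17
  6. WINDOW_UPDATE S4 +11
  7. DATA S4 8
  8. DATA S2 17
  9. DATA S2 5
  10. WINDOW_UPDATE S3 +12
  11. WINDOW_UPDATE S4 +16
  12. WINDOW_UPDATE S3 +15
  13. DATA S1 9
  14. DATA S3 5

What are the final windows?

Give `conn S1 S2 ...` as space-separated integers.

Answer: 0 42 19 63 67

Derivation:
Op 1: conn=41 S1=51 S2=41 S3=41 S4=41 blocked=[]
Op 2: conn=24 S1=34 S2=41 S3=41 S4=41 blocked=[]
Op 3: conn=24 S1=34 S2=41 S3=41 S4=48 blocked=[]
Op 4: conn=44 S1=34 S2=41 S3=41 S4=48 blocked=[]
Op 5: conn=44 S1=51 S2=41 S3=41 S4=48 blocked=[]
Op 6: conn=44 S1=51 S2=41 S3=41 S4=59 blocked=[]
Op 7: conn=36 S1=51 S2=41 S3=41 S4=51 blocked=[]
Op 8: conn=19 S1=51 S2=24 S3=41 S4=51 blocked=[]
Op 9: conn=14 S1=51 S2=19 S3=41 S4=51 blocked=[]
Op 10: conn=14 S1=51 S2=19 S3=53 S4=51 blocked=[]
Op 11: conn=14 S1=51 S2=19 S3=53 S4=67 blocked=[]
Op 12: conn=14 S1=51 S2=19 S3=68 S4=67 blocked=[]
Op 13: conn=5 S1=42 S2=19 S3=68 S4=67 blocked=[]
Op 14: conn=0 S1=42 S2=19 S3=63 S4=67 blocked=[1, 2, 3, 4]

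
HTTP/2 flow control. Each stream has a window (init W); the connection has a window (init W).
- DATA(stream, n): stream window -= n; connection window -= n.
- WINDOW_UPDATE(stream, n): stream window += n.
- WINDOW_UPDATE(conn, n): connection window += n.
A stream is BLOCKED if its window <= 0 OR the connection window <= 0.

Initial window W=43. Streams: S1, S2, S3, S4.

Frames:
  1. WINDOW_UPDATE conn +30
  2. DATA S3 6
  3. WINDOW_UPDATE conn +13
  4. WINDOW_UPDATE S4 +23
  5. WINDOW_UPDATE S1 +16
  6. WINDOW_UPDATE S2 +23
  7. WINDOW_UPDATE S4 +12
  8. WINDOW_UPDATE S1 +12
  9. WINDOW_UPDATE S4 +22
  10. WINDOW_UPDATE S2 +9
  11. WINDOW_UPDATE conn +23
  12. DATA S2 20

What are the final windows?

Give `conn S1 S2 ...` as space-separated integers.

Answer: 83 71 55 37 100

Derivation:
Op 1: conn=73 S1=43 S2=43 S3=43 S4=43 blocked=[]
Op 2: conn=67 S1=43 S2=43 S3=37 S4=43 blocked=[]
Op 3: conn=80 S1=43 S2=43 S3=37 S4=43 blocked=[]
Op 4: conn=80 S1=43 S2=43 S3=37 S4=66 blocked=[]
Op 5: conn=80 S1=59 S2=43 S3=37 S4=66 blocked=[]
Op 6: conn=80 S1=59 S2=66 S3=37 S4=66 blocked=[]
Op 7: conn=80 S1=59 S2=66 S3=37 S4=78 blocked=[]
Op 8: conn=80 S1=71 S2=66 S3=37 S4=78 blocked=[]
Op 9: conn=80 S1=71 S2=66 S3=37 S4=100 blocked=[]
Op 10: conn=80 S1=71 S2=75 S3=37 S4=100 blocked=[]
Op 11: conn=103 S1=71 S2=75 S3=37 S4=100 blocked=[]
Op 12: conn=83 S1=71 S2=55 S3=37 S4=100 blocked=[]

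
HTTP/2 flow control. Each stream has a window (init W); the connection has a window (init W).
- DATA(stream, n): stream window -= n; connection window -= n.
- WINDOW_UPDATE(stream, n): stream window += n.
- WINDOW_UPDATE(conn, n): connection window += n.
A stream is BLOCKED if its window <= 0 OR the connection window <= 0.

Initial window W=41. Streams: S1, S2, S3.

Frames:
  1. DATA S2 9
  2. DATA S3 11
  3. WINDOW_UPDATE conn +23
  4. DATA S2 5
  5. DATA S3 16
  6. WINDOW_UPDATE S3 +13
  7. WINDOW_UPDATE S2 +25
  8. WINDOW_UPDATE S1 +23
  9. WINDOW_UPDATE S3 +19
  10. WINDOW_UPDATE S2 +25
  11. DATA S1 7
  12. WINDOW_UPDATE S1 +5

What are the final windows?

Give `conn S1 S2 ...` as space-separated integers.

Answer: 16 62 77 46

Derivation:
Op 1: conn=32 S1=41 S2=32 S3=41 blocked=[]
Op 2: conn=21 S1=41 S2=32 S3=30 blocked=[]
Op 3: conn=44 S1=41 S2=32 S3=30 blocked=[]
Op 4: conn=39 S1=41 S2=27 S3=30 blocked=[]
Op 5: conn=23 S1=41 S2=27 S3=14 blocked=[]
Op 6: conn=23 S1=41 S2=27 S3=27 blocked=[]
Op 7: conn=23 S1=41 S2=52 S3=27 blocked=[]
Op 8: conn=23 S1=64 S2=52 S3=27 blocked=[]
Op 9: conn=23 S1=64 S2=52 S3=46 blocked=[]
Op 10: conn=23 S1=64 S2=77 S3=46 blocked=[]
Op 11: conn=16 S1=57 S2=77 S3=46 blocked=[]
Op 12: conn=16 S1=62 S2=77 S3=46 blocked=[]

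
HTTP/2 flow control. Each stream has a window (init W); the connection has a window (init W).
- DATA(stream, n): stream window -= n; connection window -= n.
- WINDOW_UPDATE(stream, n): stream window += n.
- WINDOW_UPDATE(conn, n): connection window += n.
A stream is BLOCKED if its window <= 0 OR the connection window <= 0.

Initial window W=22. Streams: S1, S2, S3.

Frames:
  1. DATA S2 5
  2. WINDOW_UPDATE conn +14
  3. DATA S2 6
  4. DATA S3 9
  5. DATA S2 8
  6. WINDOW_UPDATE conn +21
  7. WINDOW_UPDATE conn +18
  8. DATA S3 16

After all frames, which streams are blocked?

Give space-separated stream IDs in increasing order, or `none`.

Answer: S3

Derivation:
Op 1: conn=17 S1=22 S2=17 S3=22 blocked=[]
Op 2: conn=31 S1=22 S2=17 S3=22 blocked=[]
Op 3: conn=25 S1=22 S2=11 S3=22 blocked=[]
Op 4: conn=16 S1=22 S2=11 S3=13 blocked=[]
Op 5: conn=8 S1=22 S2=3 S3=13 blocked=[]
Op 6: conn=29 S1=22 S2=3 S3=13 blocked=[]
Op 7: conn=47 S1=22 S2=3 S3=13 blocked=[]
Op 8: conn=31 S1=22 S2=3 S3=-3 blocked=[3]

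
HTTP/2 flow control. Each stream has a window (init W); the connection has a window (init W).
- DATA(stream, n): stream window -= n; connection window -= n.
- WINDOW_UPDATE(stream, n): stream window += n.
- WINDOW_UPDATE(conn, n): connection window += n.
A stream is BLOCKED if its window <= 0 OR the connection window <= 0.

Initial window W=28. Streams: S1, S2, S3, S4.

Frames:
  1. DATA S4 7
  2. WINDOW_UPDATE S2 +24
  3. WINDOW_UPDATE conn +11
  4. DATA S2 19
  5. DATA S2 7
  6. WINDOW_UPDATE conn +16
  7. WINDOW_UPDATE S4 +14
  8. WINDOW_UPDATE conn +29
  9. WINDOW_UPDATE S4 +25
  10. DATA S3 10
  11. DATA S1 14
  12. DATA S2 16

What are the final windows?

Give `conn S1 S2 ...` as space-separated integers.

Answer: 11 14 10 18 60

Derivation:
Op 1: conn=21 S1=28 S2=28 S3=28 S4=21 blocked=[]
Op 2: conn=21 S1=28 S2=52 S3=28 S4=21 blocked=[]
Op 3: conn=32 S1=28 S2=52 S3=28 S4=21 blocked=[]
Op 4: conn=13 S1=28 S2=33 S3=28 S4=21 blocked=[]
Op 5: conn=6 S1=28 S2=26 S3=28 S4=21 blocked=[]
Op 6: conn=22 S1=28 S2=26 S3=28 S4=21 blocked=[]
Op 7: conn=22 S1=28 S2=26 S3=28 S4=35 blocked=[]
Op 8: conn=51 S1=28 S2=26 S3=28 S4=35 blocked=[]
Op 9: conn=51 S1=28 S2=26 S3=28 S4=60 blocked=[]
Op 10: conn=41 S1=28 S2=26 S3=18 S4=60 blocked=[]
Op 11: conn=27 S1=14 S2=26 S3=18 S4=60 blocked=[]
Op 12: conn=11 S1=14 S2=10 S3=18 S4=60 blocked=[]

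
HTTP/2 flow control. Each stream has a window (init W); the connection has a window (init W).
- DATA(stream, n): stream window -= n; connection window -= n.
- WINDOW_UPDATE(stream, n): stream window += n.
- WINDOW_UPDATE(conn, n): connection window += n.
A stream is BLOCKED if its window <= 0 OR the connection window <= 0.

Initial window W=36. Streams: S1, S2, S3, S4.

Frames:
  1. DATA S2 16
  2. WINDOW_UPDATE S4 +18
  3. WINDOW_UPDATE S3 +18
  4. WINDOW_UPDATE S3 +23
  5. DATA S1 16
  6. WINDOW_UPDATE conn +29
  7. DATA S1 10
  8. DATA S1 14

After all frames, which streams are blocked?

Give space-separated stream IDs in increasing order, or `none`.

Answer: S1

Derivation:
Op 1: conn=20 S1=36 S2=20 S3=36 S4=36 blocked=[]
Op 2: conn=20 S1=36 S2=20 S3=36 S4=54 blocked=[]
Op 3: conn=20 S1=36 S2=20 S3=54 S4=54 blocked=[]
Op 4: conn=20 S1=36 S2=20 S3=77 S4=54 blocked=[]
Op 5: conn=4 S1=20 S2=20 S3=77 S4=54 blocked=[]
Op 6: conn=33 S1=20 S2=20 S3=77 S4=54 blocked=[]
Op 7: conn=23 S1=10 S2=20 S3=77 S4=54 blocked=[]
Op 8: conn=9 S1=-4 S2=20 S3=77 S4=54 blocked=[1]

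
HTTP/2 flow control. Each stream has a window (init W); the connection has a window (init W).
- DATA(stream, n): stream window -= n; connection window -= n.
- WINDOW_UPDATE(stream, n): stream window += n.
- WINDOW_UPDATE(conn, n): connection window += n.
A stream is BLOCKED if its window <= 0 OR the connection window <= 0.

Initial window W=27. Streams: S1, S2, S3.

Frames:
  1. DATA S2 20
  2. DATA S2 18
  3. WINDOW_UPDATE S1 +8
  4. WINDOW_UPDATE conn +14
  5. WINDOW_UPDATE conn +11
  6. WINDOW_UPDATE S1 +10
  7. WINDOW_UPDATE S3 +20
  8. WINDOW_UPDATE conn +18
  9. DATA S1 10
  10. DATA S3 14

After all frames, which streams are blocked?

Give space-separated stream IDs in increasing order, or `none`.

Answer: S2

Derivation:
Op 1: conn=7 S1=27 S2=7 S3=27 blocked=[]
Op 2: conn=-11 S1=27 S2=-11 S3=27 blocked=[1, 2, 3]
Op 3: conn=-11 S1=35 S2=-11 S3=27 blocked=[1, 2, 3]
Op 4: conn=3 S1=35 S2=-11 S3=27 blocked=[2]
Op 5: conn=14 S1=35 S2=-11 S3=27 blocked=[2]
Op 6: conn=14 S1=45 S2=-11 S3=27 blocked=[2]
Op 7: conn=14 S1=45 S2=-11 S3=47 blocked=[2]
Op 8: conn=32 S1=45 S2=-11 S3=47 blocked=[2]
Op 9: conn=22 S1=35 S2=-11 S3=47 blocked=[2]
Op 10: conn=8 S1=35 S2=-11 S3=33 blocked=[2]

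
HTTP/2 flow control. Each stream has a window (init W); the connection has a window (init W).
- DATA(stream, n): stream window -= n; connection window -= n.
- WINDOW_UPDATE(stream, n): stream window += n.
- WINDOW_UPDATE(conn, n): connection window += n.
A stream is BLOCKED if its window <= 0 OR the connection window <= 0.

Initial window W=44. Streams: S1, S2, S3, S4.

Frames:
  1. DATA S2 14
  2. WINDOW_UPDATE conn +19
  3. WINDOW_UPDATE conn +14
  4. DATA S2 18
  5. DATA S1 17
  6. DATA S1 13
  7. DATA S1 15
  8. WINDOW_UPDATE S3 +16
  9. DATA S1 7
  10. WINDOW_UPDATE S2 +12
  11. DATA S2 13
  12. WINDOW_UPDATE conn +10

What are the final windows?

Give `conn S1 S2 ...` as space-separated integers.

Op 1: conn=30 S1=44 S2=30 S3=44 S4=44 blocked=[]
Op 2: conn=49 S1=44 S2=30 S3=44 S4=44 blocked=[]
Op 3: conn=63 S1=44 S2=30 S3=44 S4=44 blocked=[]
Op 4: conn=45 S1=44 S2=12 S3=44 S4=44 blocked=[]
Op 5: conn=28 S1=27 S2=12 S3=44 S4=44 blocked=[]
Op 6: conn=15 S1=14 S2=12 S3=44 S4=44 blocked=[]
Op 7: conn=0 S1=-1 S2=12 S3=44 S4=44 blocked=[1, 2, 3, 4]
Op 8: conn=0 S1=-1 S2=12 S3=60 S4=44 blocked=[1, 2, 3, 4]
Op 9: conn=-7 S1=-8 S2=12 S3=60 S4=44 blocked=[1, 2, 3, 4]
Op 10: conn=-7 S1=-8 S2=24 S3=60 S4=44 blocked=[1, 2, 3, 4]
Op 11: conn=-20 S1=-8 S2=11 S3=60 S4=44 blocked=[1, 2, 3, 4]
Op 12: conn=-10 S1=-8 S2=11 S3=60 S4=44 blocked=[1, 2, 3, 4]

Answer: -10 -8 11 60 44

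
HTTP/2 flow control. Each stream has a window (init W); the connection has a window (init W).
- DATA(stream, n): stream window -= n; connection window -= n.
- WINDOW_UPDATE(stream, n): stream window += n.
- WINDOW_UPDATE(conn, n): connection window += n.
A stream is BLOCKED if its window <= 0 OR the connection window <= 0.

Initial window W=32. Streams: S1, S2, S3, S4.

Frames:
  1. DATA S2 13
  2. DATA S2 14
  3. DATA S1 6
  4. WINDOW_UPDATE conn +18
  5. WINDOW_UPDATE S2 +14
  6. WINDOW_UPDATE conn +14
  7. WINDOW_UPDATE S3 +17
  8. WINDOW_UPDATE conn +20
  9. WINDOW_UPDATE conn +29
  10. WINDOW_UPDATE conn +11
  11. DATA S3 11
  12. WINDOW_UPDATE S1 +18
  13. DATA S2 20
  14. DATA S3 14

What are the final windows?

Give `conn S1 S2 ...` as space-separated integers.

Answer: 46 44 -1 24 32

Derivation:
Op 1: conn=19 S1=32 S2=19 S3=32 S4=32 blocked=[]
Op 2: conn=5 S1=32 S2=5 S3=32 S4=32 blocked=[]
Op 3: conn=-1 S1=26 S2=5 S3=32 S4=32 blocked=[1, 2, 3, 4]
Op 4: conn=17 S1=26 S2=5 S3=32 S4=32 blocked=[]
Op 5: conn=17 S1=26 S2=19 S3=32 S4=32 blocked=[]
Op 6: conn=31 S1=26 S2=19 S3=32 S4=32 blocked=[]
Op 7: conn=31 S1=26 S2=19 S3=49 S4=32 blocked=[]
Op 8: conn=51 S1=26 S2=19 S3=49 S4=32 blocked=[]
Op 9: conn=80 S1=26 S2=19 S3=49 S4=32 blocked=[]
Op 10: conn=91 S1=26 S2=19 S3=49 S4=32 blocked=[]
Op 11: conn=80 S1=26 S2=19 S3=38 S4=32 blocked=[]
Op 12: conn=80 S1=44 S2=19 S3=38 S4=32 blocked=[]
Op 13: conn=60 S1=44 S2=-1 S3=38 S4=32 blocked=[2]
Op 14: conn=46 S1=44 S2=-1 S3=24 S4=32 blocked=[2]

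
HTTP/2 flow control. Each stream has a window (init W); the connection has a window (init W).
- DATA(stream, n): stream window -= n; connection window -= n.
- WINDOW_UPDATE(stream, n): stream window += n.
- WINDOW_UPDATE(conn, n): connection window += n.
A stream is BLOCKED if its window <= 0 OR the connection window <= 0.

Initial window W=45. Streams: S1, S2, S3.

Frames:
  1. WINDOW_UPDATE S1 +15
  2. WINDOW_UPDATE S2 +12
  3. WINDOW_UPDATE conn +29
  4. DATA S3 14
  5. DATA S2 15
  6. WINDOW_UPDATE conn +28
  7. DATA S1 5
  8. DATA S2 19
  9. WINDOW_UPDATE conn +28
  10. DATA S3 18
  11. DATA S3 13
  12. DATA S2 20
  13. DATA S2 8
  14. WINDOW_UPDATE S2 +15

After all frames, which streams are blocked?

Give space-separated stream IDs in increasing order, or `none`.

Answer: S3

Derivation:
Op 1: conn=45 S1=60 S2=45 S3=45 blocked=[]
Op 2: conn=45 S1=60 S2=57 S3=45 blocked=[]
Op 3: conn=74 S1=60 S2=57 S3=45 blocked=[]
Op 4: conn=60 S1=60 S2=57 S3=31 blocked=[]
Op 5: conn=45 S1=60 S2=42 S3=31 blocked=[]
Op 6: conn=73 S1=60 S2=42 S3=31 blocked=[]
Op 7: conn=68 S1=55 S2=42 S3=31 blocked=[]
Op 8: conn=49 S1=55 S2=23 S3=31 blocked=[]
Op 9: conn=77 S1=55 S2=23 S3=31 blocked=[]
Op 10: conn=59 S1=55 S2=23 S3=13 blocked=[]
Op 11: conn=46 S1=55 S2=23 S3=0 blocked=[3]
Op 12: conn=26 S1=55 S2=3 S3=0 blocked=[3]
Op 13: conn=18 S1=55 S2=-5 S3=0 blocked=[2, 3]
Op 14: conn=18 S1=55 S2=10 S3=0 blocked=[3]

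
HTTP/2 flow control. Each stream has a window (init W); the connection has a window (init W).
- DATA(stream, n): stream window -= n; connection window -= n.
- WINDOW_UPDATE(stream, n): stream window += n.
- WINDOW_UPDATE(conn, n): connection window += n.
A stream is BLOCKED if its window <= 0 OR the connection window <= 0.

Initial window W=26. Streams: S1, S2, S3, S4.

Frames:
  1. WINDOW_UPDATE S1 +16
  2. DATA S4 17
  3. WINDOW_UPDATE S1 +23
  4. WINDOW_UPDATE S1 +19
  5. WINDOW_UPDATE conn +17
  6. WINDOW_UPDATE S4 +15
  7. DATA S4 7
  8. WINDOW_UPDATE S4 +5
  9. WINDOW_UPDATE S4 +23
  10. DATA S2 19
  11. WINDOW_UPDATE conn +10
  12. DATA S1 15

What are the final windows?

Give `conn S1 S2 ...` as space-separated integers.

Op 1: conn=26 S1=42 S2=26 S3=26 S4=26 blocked=[]
Op 2: conn=9 S1=42 S2=26 S3=26 S4=9 blocked=[]
Op 3: conn=9 S1=65 S2=26 S3=26 S4=9 blocked=[]
Op 4: conn=9 S1=84 S2=26 S3=26 S4=9 blocked=[]
Op 5: conn=26 S1=84 S2=26 S3=26 S4=9 blocked=[]
Op 6: conn=26 S1=84 S2=26 S3=26 S4=24 blocked=[]
Op 7: conn=19 S1=84 S2=26 S3=26 S4=17 blocked=[]
Op 8: conn=19 S1=84 S2=26 S3=26 S4=22 blocked=[]
Op 9: conn=19 S1=84 S2=26 S3=26 S4=45 blocked=[]
Op 10: conn=0 S1=84 S2=7 S3=26 S4=45 blocked=[1, 2, 3, 4]
Op 11: conn=10 S1=84 S2=7 S3=26 S4=45 blocked=[]
Op 12: conn=-5 S1=69 S2=7 S3=26 S4=45 blocked=[1, 2, 3, 4]

Answer: -5 69 7 26 45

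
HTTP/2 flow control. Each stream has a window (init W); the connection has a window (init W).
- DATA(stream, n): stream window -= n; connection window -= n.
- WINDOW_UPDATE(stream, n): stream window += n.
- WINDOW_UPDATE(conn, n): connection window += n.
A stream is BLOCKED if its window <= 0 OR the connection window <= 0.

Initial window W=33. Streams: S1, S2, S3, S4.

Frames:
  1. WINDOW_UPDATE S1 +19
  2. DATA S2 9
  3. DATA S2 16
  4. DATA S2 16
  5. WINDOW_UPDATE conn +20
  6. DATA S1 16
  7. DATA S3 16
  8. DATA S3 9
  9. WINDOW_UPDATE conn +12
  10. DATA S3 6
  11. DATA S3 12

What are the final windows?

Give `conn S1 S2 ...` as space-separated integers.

Answer: -35 36 -8 -10 33

Derivation:
Op 1: conn=33 S1=52 S2=33 S3=33 S4=33 blocked=[]
Op 2: conn=24 S1=52 S2=24 S3=33 S4=33 blocked=[]
Op 3: conn=8 S1=52 S2=8 S3=33 S4=33 blocked=[]
Op 4: conn=-8 S1=52 S2=-8 S3=33 S4=33 blocked=[1, 2, 3, 4]
Op 5: conn=12 S1=52 S2=-8 S3=33 S4=33 blocked=[2]
Op 6: conn=-4 S1=36 S2=-8 S3=33 S4=33 blocked=[1, 2, 3, 4]
Op 7: conn=-20 S1=36 S2=-8 S3=17 S4=33 blocked=[1, 2, 3, 4]
Op 8: conn=-29 S1=36 S2=-8 S3=8 S4=33 blocked=[1, 2, 3, 4]
Op 9: conn=-17 S1=36 S2=-8 S3=8 S4=33 blocked=[1, 2, 3, 4]
Op 10: conn=-23 S1=36 S2=-8 S3=2 S4=33 blocked=[1, 2, 3, 4]
Op 11: conn=-35 S1=36 S2=-8 S3=-10 S4=33 blocked=[1, 2, 3, 4]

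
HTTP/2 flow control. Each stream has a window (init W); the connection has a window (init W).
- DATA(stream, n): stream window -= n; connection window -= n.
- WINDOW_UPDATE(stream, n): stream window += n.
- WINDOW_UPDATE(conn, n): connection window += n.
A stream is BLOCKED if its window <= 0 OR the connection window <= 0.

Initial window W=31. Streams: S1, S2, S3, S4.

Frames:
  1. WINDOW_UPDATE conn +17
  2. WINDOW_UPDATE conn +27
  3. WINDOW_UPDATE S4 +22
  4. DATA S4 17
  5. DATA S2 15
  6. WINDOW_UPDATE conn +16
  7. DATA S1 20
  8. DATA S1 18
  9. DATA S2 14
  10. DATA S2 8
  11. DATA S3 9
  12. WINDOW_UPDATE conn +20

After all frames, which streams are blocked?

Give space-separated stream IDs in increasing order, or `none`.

Op 1: conn=48 S1=31 S2=31 S3=31 S4=31 blocked=[]
Op 2: conn=75 S1=31 S2=31 S3=31 S4=31 blocked=[]
Op 3: conn=75 S1=31 S2=31 S3=31 S4=53 blocked=[]
Op 4: conn=58 S1=31 S2=31 S3=31 S4=36 blocked=[]
Op 5: conn=43 S1=31 S2=16 S3=31 S4=36 blocked=[]
Op 6: conn=59 S1=31 S2=16 S3=31 S4=36 blocked=[]
Op 7: conn=39 S1=11 S2=16 S3=31 S4=36 blocked=[]
Op 8: conn=21 S1=-7 S2=16 S3=31 S4=36 blocked=[1]
Op 9: conn=7 S1=-7 S2=2 S3=31 S4=36 blocked=[1]
Op 10: conn=-1 S1=-7 S2=-6 S3=31 S4=36 blocked=[1, 2, 3, 4]
Op 11: conn=-10 S1=-7 S2=-6 S3=22 S4=36 blocked=[1, 2, 3, 4]
Op 12: conn=10 S1=-7 S2=-6 S3=22 S4=36 blocked=[1, 2]

Answer: S1 S2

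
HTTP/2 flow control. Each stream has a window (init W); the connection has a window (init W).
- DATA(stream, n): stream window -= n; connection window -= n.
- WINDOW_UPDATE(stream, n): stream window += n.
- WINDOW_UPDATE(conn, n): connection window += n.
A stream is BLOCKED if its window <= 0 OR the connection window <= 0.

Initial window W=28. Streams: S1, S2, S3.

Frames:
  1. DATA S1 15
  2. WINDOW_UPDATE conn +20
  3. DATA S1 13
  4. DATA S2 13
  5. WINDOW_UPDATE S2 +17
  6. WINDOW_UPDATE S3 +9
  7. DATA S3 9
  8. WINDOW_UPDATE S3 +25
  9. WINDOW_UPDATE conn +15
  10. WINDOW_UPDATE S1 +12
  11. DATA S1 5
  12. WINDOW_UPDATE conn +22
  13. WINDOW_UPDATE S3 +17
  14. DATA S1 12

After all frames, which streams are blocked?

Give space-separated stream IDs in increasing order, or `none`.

Answer: S1

Derivation:
Op 1: conn=13 S1=13 S2=28 S3=28 blocked=[]
Op 2: conn=33 S1=13 S2=28 S3=28 blocked=[]
Op 3: conn=20 S1=0 S2=28 S3=28 blocked=[1]
Op 4: conn=7 S1=0 S2=15 S3=28 blocked=[1]
Op 5: conn=7 S1=0 S2=32 S3=28 blocked=[1]
Op 6: conn=7 S1=0 S2=32 S3=37 blocked=[1]
Op 7: conn=-2 S1=0 S2=32 S3=28 blocked=[1, 2, 3]
Op 8: conn=-2 S1=0 S2=32 S3=53 blocked=[1, 2, 3]
Op 9: conn=13 S1=0 S2=32 S3=53 blocked=[1]
Op 10: conn=13 S1=12 S2=32 S3=53 blocked=[]
Op 11: conn=8 S1=7 S2=32 S3=53 blocked=[]
Op 12: conn=30 S1=7 S2=32 S3=53 blocked=[]
Op 13: conn=30 S1=7 S2=32 S3=70 blocked=[]
Op 14: conn=18 S1=-5 S2=32 S3=70 blocked=[1]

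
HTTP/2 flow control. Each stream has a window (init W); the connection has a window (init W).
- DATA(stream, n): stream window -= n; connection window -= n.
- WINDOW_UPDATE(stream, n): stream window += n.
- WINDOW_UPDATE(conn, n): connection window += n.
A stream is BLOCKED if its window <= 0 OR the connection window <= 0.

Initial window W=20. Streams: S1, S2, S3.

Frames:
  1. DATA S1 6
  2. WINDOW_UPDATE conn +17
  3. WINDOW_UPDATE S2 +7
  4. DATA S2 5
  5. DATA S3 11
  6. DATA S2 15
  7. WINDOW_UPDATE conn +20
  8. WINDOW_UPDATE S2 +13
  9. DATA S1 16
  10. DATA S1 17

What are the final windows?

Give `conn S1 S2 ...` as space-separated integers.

Op 1: conn=14 S1=14 S2=20 S3=20 blocked=[]
Op 2: conn=31 S1=14 S2=20 S3=20 blocked=[]
Op 3: conn=31 S1=14 S2=27 S3=20 blocked=[]
Op 4: conn=26 S1=14 S2=22 S3=20 blocked=[]
Op 5: conn=15 S1=14 S2=22 S3=9 blocked=[]
Op 6: conn=0 S1=14 S2=7 S3=9 blocked=[1, 2, 3]
Op 7: conn=20 S1=14 S2=7 S3=9 blocked=[]
Op 8: conn=20 S1=14 S2=20 S3=9 blocked=[]
Op 9: conn=4 S1=-2 S2=20 S3=9 blocked=[1]
Op 10: conn=-13 S1=-19 S2=20 S3=9 blocked=[1, 2, 3]

Answer: -13 -19 20 9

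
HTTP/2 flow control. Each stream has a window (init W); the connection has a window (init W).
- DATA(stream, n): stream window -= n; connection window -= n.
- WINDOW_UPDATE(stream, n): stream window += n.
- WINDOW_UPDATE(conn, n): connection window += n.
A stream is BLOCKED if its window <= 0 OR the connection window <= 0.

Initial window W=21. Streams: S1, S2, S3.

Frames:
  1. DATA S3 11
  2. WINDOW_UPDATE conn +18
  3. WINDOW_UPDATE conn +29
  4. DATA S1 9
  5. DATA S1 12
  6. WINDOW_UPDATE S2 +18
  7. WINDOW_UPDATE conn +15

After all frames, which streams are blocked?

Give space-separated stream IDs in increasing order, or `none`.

Answer: S1

Derivation:
Op 1: conn=10 S1=21 S2=21 S3=10 blocked=[]
Op 2: conn=28 S1=21 S2=21 S3=10 blocked=[]
Op 3: conn=57 S1=21 S2=21 S3=10 blocked=[]
Op 4: conn=48 S1=12 S2=21 S3=10 blocked=[]
Op 5: conn=36 S1=0 S2=21 S3=10 blocked=[1]
Op 6: conn=36 S1=0 S2=39 S3=10 blocked=[1]
Op 7: conn=51 S1=0 S2=39 S3=10 blocked=[1]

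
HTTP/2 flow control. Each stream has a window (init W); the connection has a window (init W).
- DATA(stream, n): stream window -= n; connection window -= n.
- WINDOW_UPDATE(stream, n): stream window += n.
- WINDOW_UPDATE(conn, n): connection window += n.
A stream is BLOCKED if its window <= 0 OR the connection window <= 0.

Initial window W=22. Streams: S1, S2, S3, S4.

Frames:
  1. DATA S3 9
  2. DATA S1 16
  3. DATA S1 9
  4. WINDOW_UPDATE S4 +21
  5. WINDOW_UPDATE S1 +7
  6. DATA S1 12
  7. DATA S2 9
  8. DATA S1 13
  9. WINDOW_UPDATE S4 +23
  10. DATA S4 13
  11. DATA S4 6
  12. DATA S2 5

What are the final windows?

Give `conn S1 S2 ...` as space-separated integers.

Op 1: conn=13 S1=22 S2=22 S3=13 S4=22 blocked=[]
Op 2: conn=-3 S1=6 S2=22 S3=13 S4=22 blocked=[1, 2, 3, 4]
Op 3: conn=-12 S1=-3 S2=22 S3=13 S4=22 blocked=[1, 2, 3, 4]
Op 4: conn=-12 S1=-3 S2=22 S3=13 S4=43 blocked=[1, 2, 3, 4]
Op 5: conn=-12 S1=4 S2=22 S3=13 S4=43 blocked=[1, 2, 3, 4]
Op 6: conn=-24 S1=-8 S2=22 S3=13 S4=43 blocked=[1, 2, 3, 4]
Op 7: conn=-33 S1=-8 S2=13 S3=13 S4=43 blocked=[1, 2, 3, 4]
Op 8: conn=-46 S1=-21 S2=13 S3=13 S4=43 blocked=[1, 2, 3, 4]
Op 9: conn=-46 S1=-21 S2=13 S3=13 S4=66 blocked=[1, 2, 3, 4]
Op 10: conn=-59 S1=-21 S2=13 S3=13 S4=53 blocked=[1, 2, 3, 4]
Op 11: conn=-65 S1=-21 S2=13 S3=13 S4=47 blocked=[1, 2, 3, 4]
Op 12: conn=-70 S1=-21 S2=8 S3=13 S4=47 blocked=[1, 2, 3, 4]

Answer: -70 -21 8 13 47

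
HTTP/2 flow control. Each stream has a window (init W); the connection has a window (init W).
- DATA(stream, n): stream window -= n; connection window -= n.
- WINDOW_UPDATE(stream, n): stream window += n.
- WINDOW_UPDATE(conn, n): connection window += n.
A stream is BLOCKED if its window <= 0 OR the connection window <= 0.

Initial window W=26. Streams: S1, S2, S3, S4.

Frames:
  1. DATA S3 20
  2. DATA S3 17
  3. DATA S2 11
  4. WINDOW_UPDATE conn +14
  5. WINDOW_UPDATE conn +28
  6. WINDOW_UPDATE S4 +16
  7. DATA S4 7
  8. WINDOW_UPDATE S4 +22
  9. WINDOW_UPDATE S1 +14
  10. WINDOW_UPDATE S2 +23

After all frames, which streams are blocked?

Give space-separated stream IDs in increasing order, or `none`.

Answer: S3

Derivation:
Op 1: conn=6 S1=26 S2=26 S3=6 S4=26 blocked=[]
Op 2: conn=-11 S1=26 S2=26 S3=-11 S4=26 blocked=[1, 2, 3, 4]
Op 3: conn=-22 S1=26 S2=15 S3=-11 S4=26 blocked=[1, 2, 3, 4]
Op 4: conn=-8 S1=26 S2=15 S3=-11 S4=26 blocked=[1, 2, 3, 4]
Op 5: conn=20 S1=26 S2=15 S3=-11 S4=26 blocked=[3]
Op 6: conn=20 S1=26 S2=15 S3=-11 S4=42 blocked=[3]
Op 7: conn=13 S1=26 S2=15 S3=-11 S4=35 blocked=[3]
Op 8: conn=13 S1=26 S2=15 S3=-11 S4=57 blocked=[3]
Op 9: conn=13 S1=40 S2=15 S3=-11 S4=57 blocked=[3]
Op 10: conn=13 S1=40 S2=38 S3=-11 S4=57 blocked=[3]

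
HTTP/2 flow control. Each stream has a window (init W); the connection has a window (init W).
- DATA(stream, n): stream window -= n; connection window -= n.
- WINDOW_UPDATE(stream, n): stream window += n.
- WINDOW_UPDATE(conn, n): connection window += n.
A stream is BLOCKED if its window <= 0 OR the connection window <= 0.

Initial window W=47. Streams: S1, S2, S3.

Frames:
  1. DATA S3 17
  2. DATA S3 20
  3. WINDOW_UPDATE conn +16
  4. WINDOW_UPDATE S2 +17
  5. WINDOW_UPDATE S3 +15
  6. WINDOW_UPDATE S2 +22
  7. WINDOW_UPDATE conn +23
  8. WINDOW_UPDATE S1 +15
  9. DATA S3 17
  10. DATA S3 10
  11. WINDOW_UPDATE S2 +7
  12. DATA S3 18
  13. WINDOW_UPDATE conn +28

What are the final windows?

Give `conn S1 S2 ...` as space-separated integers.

Op 1: conn=30 S1=47 S2=47 S3=30 blocked=[]
Op 2: conn=10 S1=47 S2=47 S3=10 blocked=[]
Op 3: conn=26 S1=47 S2=47 S3=10 blocked=[]
Op 4: conn=26 S1=47 S2=64 S3=10 blocked=[]
Op 5: conn=26 S1=47 S2=64 S3=25 blocked=[]
Op 6: conn=26 S1=47 S2=86 S3=25 blocked=[]
Op 7: conn=49 S1=47 S2=86 S3=25 blocked=[]
Op 8: conn=49 S1=62 S2=86 S3=25 blocked=[]
Op 9: conn=32 S1=62 S2=86 S3=8 blocked=[]
Op 10: conn=22 S1=62 S2=86 S3=-2 blocked=[3]
Op 11: conn=22 S1=62 S2=93 S3=-2 blocked=[3]
Op 12: conn=4 S1=62 S2=93 S3=-20 blocked=[3]
Op 13: conn=32 S1=62 S2=93 S3=-20 blocked=[3]

Answer: 32 62 93 -20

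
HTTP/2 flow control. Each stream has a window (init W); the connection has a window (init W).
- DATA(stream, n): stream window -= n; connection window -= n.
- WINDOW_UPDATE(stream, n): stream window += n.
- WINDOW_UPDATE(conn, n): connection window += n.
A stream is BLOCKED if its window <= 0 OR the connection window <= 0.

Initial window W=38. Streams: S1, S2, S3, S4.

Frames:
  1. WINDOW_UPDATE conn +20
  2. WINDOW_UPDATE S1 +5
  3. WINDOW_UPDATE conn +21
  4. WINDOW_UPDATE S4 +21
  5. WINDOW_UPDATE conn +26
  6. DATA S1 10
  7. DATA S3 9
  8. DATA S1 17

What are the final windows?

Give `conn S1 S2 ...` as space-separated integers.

Op 1: conn=58 S1=38 S2=38 S3=38 S4=38 blocked=[]
Op 2: conn=58 S1=43 S2=38 S3=38 S4=38 blocked=[]
Op 3: conn=79 S1=43 S2=38 S3=38 S4=38 blocked=[]
Op 4: conn=79 S1=43 S2=38 S3=38 S4=59 blocked=[]
Op 5: conn=105 S1=43 S2=38 S3=38 S4=59 blocked=[]
Op 6: conn=95 S1=33 S2=38 S3=38 S4=59 blocked=[]
Op 7: conn=86 S1=33 S2=38 S3=29 S4=59 blocked=[]
Op 8: conn=69 S1=16 S2=38 S3=29 S4=59 blocked=[]

Answer: 69 16 38 29 59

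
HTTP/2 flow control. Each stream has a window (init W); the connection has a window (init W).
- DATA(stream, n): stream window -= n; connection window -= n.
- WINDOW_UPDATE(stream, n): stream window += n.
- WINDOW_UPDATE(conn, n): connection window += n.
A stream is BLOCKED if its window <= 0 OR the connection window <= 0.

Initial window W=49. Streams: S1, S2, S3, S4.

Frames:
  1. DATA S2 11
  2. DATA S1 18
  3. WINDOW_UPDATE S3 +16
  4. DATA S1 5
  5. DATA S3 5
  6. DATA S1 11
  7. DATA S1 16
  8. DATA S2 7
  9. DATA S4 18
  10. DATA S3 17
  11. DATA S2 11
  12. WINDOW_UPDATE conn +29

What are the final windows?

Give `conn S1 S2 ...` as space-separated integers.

Op 1: conn=38 S1=49 S2=38 S3=49 S4=49 blocked=[]
Op 2: conn=20 S1=31 S2=38 S3=49 S4=49 blocked=[]
Op 3: conn=20 S1=31 S2=38 S3=65 S4=49 blocked=[]
Op 4: conn=15 S1=26 S2=38 S3=65 S4=49 blocked=[]
Op 5: conn=10 S1=26 S2=38 S3=60 S4=49 blocked=[]
Op 6: conn=-1 S1=15 S2=38 S3=60 S4=49 blocked=[1, 2, 3, 4]
Op 7: conn=-17 S1=-1 S2=38 S3=60 S4=49 blocked=[1, 2, 3, 4]
Op 8: conn=-24 S1=-1 S2=31 S3=60 S4=49 blocked=[1, 2, 3, 4]
Op 9: conn=-42 S1=-1 S2=31 S3=60 S4=31 blocked=[1, 2, 3, 4]
Op 10: conn=-59 S1=-1 S2=31 S3=43 S4=31 blocked=[1, 2, 3, 4]
Op 11: conn=-70 S1=-1 S2=20 S3=43 S4=31 blocked=[1, 2, 3, 4]
Op 12: conn=-41 S1=-1 S2=20 S3=43 S4=31 blocked=[1, 2, 3, 4]

Answer: -41 -1 20 43 31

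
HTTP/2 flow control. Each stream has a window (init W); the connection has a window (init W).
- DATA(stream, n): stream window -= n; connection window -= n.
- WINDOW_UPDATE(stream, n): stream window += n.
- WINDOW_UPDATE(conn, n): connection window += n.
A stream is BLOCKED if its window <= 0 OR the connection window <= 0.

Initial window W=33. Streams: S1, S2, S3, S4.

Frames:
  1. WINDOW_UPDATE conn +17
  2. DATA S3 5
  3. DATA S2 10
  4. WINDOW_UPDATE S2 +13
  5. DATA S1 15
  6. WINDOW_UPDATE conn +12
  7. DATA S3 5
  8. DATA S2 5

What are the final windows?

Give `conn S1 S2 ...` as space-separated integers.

Op 1: conn=50 S1=33 S2=33 S3=33 S4=33 blocked=[]
Op 2: conn=45 S1=33 S2=33 S3=28 S4=33 blocked=[]
Op 3: conn=35 S1=33 S2=23 S3=28 S4=33 blocked=[]
Op 4: conn=35 S1=33 S2=36 S3=28 S4=33 blocked=[]
Op 5: conn=20 S1=18 S2=36 S3=28 S4=33 blocked=[]
Op 6: conn=32 S1=18 S2=36 S3=28 S4=33 blocked=[]
Op 7: conn=27 S1=18 S2=36 S3=23 S4=33 blocked=[]
Op 8: conn=22 S1=18 S2=31 S3=23 S4=33 blocked=[]

Answer: 22 18 31 23 33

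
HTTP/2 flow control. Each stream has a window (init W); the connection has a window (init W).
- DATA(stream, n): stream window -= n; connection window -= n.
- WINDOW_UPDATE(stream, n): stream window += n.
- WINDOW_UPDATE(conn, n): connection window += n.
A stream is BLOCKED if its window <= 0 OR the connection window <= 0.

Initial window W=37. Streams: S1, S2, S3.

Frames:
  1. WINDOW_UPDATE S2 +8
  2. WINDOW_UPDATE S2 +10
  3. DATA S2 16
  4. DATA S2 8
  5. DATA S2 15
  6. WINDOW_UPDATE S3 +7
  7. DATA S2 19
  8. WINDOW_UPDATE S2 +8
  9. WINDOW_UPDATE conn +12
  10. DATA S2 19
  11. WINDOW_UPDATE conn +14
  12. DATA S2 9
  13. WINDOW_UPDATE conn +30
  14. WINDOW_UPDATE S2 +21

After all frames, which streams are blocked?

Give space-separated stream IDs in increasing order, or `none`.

Op 1: conn=37 S1=37 S2=45 S3=37 blocked=[]
Op 2: conn=37 S1=37 S2=55 S3=37 blocked=[]
Op 3: conn=21 S1=37 S2=39 S3=37 blocked=[]
Op 4: conn=13 S1=37 S2=31 S3=37 blocked=[]
Op 5: conn=-2 S1=37 S2=16 S3=37 blocked=[1, 2, 3]
Op 6: conn=-2 S1=37 S2=16 S3=44 blocked=[1, 2, 3]
Op 7: conn=-21 S1=37 S2=-3 S3=44 blocked=[1, 2, 3]
Op 8: conn=-21 S1=37 S2=5 S3=44 blocked=[1, 2, 3]
Op 9: conn=-9 S1=37 S2=5 S3=44 blocked=[1, 2, 3]
Op 10: conn=-28 S1=37 S2=-14 S3=44 blocked=[1, 2, 3]
Op 11: conn=-14 S1=37 S2=-14 S3=44 blocked=[1, 2, 3]
Op 12: conn=-23 S1=37 S2=-23 S3=44 blocked=[1, 2, 3]
Op 13: conn=7 S1=37 S2=-23 S3=44 blocked=[2]
Op 14: conn=7 S1=37 S2=-2 S3=44 blocked=[2]

Answer: S2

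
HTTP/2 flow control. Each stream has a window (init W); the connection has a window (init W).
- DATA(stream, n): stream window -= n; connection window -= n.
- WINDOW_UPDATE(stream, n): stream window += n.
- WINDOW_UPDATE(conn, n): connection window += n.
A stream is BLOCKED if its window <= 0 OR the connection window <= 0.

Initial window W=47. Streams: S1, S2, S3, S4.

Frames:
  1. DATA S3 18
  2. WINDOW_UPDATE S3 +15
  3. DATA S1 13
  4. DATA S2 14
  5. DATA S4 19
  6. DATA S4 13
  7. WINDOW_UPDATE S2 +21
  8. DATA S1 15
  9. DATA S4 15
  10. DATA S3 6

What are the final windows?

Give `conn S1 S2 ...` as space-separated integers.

Op 1: conn=29 S1=47 S2=47 S3=29 S4=47 blocked=[]
Op 2: conn=29 S1=47 S2=47 S3=44 S4=47 blocked=[]
Op 3: conn=16 S1=34 S2=47 S3=44 S4=47 blocked=[]
Op 4: conn=2 S1=34 S2=33 S3=44 S4=47 blocked=[]
Op 5: conn=-17 S1=34 S2=33 S3=44 S4=28 blocked=[1, 2, 3, 4]
Op 6: conn=-30 S1=34 S2=33 S3=44 S4=15 blocked=[1, 2, 3, 4]
Op 7: conn=-30 S1=34 S2=54 S3=44 S4=15 blocked=[1, 2, 3, 4]
Op 8: conn=-45 S1=19 S2=54 S3=44 S4=15 blocked=[1, 2, 3, 4]
Op 9: conn=-60 S1=19 S2=54 S3=44 S4=0 blocked=[1, 2, 3, 4]
Op 10: conn=-66 S1=19 S2=54 S3=38 S4=0 blocked=[1, 2, 3, 4]

Answer: -66 19 54 38 0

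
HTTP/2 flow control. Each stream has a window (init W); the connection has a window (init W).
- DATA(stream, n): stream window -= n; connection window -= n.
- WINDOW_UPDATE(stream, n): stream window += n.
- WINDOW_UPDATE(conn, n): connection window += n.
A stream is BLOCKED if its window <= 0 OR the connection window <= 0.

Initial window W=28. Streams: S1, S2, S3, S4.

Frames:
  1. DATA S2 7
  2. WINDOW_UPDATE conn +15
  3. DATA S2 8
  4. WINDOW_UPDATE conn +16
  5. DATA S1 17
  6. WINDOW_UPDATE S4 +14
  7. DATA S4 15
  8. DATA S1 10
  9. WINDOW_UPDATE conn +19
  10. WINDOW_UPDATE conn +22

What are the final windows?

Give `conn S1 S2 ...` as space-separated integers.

Op 1: conn=21 S1=28 S2=21 S3=28 S4=28 blocked=[]
Op 2: conn=36 S1=28 S2=21 S3=28 S4=28 blocked=[]
Op 3: conn=28 S1=28 S2=13 S3=28 S4=28 blocked=[]
Op 4: conn=44 S1=28 S2=13 S3=28 S4=28 blocked=[]
Op 5: conn=27 S1=11 S2=13 S3=28 S4=28 blocked=[]
Op 6: conn=27 S1=11 S2=13 S3=28 S4=42 blocked=[]
Op 7: conn=12 S1=11 S2=13 S3=28 S4=27 blocked=[]
Op 8: conn=2 S1=1 S2=13 S3=28 S4=27 blocked=[]
Op 9: conn=21 S1=1 S2=13 S3=28 S4=27 blocked=[]
Op 10: conn=43 S1=1 S2=13 S3=28 S4=27 blocked=[]

Answer: 43 1 13 28 27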